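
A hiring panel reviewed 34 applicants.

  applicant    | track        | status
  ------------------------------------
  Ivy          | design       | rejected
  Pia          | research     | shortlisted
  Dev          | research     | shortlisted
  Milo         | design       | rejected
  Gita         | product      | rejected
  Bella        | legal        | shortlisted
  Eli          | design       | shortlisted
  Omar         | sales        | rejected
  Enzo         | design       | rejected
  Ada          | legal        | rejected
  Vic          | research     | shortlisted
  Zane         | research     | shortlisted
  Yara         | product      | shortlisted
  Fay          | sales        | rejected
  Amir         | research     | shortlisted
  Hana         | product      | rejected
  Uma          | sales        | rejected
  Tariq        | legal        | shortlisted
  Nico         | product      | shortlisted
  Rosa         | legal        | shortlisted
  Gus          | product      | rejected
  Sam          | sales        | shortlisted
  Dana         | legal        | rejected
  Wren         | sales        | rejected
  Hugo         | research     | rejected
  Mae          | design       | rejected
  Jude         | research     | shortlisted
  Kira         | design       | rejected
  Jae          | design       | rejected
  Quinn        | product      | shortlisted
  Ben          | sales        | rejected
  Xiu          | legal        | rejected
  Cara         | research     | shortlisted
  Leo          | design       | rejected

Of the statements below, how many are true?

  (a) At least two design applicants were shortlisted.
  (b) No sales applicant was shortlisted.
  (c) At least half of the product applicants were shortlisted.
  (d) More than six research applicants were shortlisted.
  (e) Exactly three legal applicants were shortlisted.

(a) design: |A| = 8, |A ∩ B| = 1; needs |A ∩ B| ≥ 2 — false.
(b) sales: |A| = 6, |A ∩ B| = 1; needs A ∩ B = ∅ (|A ∩ B| = 0) — false.
(c) product: |A| = 6, |A ∩ B| = 3; needs |A ∩ B| ≥ |A ∖ B| — true.
(d) research: |A| = 8, |A ∩ B| = 7; needs |A ∩ B| > 6 — true.
(e) legal: |A| = 6, |A ∩ B| = 3; needs |A ∩ B| = 3 — true.

3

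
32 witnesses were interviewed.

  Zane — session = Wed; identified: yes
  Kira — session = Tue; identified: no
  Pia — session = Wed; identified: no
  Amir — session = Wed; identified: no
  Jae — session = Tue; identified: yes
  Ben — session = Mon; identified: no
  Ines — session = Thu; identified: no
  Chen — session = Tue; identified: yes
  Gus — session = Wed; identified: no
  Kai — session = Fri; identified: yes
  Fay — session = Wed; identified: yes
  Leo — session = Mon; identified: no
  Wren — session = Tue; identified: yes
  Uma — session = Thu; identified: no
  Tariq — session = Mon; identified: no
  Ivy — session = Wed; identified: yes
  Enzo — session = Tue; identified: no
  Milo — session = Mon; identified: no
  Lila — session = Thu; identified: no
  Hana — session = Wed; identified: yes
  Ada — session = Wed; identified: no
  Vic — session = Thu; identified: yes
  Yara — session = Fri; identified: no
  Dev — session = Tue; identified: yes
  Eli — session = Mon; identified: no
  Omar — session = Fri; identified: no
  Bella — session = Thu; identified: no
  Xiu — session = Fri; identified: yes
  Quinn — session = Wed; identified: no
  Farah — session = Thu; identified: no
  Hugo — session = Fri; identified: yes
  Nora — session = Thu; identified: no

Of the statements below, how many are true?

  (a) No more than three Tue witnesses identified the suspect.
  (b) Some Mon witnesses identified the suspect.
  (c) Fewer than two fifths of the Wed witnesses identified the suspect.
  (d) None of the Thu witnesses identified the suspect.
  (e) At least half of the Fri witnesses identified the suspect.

1

(a) Tue: |A| = 6, |A ∩ B| = 4; needs |A ∩ B| ≤ 3 — false.
(b) Mon: |A| = 5, |A ∩ B| = 0; needs A ∩ B ≠ ∅ (|A ∩ B| ≥ 1) — false.
(c) Wed: |A| = 9, |A ∩ B| = 4; needs |A ∩ B| / |A| < 2/5 — false.
(d) Thu: |A| = 7, |A ∩ B| = 1; needs A ∩ B = ∅ (|A ∩ B| = 0) — false.
(e) Fri: |A| = 5, |A ∩ B| = 3; needs |A ∩ B| ≥ |A ∖ B| — true.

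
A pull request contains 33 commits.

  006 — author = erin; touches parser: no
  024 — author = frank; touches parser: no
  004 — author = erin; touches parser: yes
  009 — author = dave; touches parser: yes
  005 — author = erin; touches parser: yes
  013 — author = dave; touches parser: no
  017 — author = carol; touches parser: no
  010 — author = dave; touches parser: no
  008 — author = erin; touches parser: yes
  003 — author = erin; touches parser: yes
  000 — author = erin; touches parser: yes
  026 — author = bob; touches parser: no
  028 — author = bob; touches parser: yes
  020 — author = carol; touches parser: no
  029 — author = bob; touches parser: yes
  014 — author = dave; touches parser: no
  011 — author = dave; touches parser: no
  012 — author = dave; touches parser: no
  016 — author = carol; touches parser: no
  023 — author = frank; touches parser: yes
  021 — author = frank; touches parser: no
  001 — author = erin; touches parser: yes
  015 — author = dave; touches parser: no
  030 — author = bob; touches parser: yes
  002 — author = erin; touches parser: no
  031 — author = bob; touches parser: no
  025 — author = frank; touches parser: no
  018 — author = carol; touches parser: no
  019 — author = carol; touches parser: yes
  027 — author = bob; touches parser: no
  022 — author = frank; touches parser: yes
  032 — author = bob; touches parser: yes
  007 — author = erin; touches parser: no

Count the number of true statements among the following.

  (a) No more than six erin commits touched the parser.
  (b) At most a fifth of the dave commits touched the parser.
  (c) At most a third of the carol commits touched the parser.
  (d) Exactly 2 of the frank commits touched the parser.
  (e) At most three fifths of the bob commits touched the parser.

5

(a) erin: |A| = 9, |A ∩ B| = 6; needs |A ∩ B| ≤ 6 — true.
(b) dave: |A| = 7, |A ∩ B| = 1; needs |A ∩ B| / |A| ≤ 1/5 — true.
(c) carol: |A| = 5, |A ∩ B| = 1; needs |A ∩ B| / |A| ≤ 1/3 — true.
(d) frank: |A| = 5, |A ∩ B| = 2; needs |A ∩ B| = 2 — true.
(e) bob: |A| = 7, |A ∩ B| = 4; needs |A ∩ B| / |A| ≤ 3/5 — true.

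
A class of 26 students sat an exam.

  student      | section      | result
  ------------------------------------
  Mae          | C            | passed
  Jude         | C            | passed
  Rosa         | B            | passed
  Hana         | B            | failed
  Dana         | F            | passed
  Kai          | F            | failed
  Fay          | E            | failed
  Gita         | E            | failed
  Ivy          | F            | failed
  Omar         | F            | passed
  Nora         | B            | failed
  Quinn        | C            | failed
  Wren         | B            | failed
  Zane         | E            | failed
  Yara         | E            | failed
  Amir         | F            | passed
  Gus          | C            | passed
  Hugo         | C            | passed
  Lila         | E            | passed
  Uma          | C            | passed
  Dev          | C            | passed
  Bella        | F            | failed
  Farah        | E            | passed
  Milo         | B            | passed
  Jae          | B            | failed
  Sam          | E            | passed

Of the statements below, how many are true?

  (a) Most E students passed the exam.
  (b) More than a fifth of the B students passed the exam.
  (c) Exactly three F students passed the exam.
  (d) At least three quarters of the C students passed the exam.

(a) E: |A| = 7, |A ∩ B| = 3; needs |A ∩ B| > |A ∖ B| — false.
(b) B: |A| = 6, |A ∩ B| = 2; needs |A ∩ B| / |A| > 1/5 — true.
(c) F: |A| = 6, |A ∩ B| = 3; needs |A ∩ B| = 3 — true.
(d) C: |A| = 7, |A ∩ B| = 6; needs |A ∩ B| / |A| ≥ 3/4 — true.

3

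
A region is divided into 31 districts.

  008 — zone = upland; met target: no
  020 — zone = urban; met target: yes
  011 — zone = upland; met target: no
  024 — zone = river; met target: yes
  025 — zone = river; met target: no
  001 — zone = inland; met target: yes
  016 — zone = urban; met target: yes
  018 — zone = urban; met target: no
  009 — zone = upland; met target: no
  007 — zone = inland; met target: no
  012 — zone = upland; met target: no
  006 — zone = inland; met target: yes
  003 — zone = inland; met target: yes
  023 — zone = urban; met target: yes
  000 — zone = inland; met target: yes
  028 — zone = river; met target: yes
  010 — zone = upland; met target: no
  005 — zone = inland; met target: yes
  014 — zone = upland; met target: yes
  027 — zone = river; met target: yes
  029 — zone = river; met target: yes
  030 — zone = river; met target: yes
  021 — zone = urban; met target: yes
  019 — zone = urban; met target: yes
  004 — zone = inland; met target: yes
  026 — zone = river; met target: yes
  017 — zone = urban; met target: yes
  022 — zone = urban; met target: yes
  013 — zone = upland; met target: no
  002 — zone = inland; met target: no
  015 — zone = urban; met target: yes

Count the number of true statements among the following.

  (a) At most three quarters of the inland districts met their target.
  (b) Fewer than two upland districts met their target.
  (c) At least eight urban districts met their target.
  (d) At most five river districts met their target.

3

(a) inland: |A| = 8, |A ∩ B| = 6; needs |A ∩ B| / |A| ≤ 3/4 — true.
(b) upland: |A| = 7, |A ∩ B| = 1; needs |A ∩ B| < 2 — true.
(c) urban: |A| = 9, |A ∩ B| = 8; needs |A ∩ B| ≥ 8 — true.
(d) river: |A| = 7, |A ∩ B| = 6; needs |A ∩ B| ≤ 5 — false.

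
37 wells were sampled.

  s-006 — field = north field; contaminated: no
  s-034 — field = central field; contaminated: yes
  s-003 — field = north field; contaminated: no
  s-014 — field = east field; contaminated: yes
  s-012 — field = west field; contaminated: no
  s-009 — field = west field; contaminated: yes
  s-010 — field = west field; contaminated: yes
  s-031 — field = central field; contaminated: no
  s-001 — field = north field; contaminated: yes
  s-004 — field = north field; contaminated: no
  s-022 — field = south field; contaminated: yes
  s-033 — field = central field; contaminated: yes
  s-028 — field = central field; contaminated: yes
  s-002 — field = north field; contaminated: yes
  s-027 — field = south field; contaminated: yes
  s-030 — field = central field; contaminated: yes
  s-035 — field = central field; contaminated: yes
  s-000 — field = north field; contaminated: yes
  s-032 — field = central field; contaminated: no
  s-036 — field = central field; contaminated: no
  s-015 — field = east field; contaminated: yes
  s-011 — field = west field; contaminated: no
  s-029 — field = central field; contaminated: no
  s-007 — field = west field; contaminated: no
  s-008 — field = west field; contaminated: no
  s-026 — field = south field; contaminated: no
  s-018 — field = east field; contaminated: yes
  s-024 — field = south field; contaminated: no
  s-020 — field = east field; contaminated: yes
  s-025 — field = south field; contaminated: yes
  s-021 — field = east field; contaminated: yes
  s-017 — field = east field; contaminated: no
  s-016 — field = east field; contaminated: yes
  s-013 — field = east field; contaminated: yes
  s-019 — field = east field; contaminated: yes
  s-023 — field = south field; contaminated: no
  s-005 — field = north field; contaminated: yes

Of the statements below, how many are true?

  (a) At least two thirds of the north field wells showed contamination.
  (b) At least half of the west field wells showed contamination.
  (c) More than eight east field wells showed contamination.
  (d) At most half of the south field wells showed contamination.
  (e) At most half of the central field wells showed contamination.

1

(a) north field: |A| = 7, |A ∩ B| = 4; needs |A ∩ B| / |A| ≥ 2/3 — false.
(b) west field: |A| = 6, |A ∩ B| = 2; needs |A ∩ B| ≥ |A ∖ B| — false.
(c) east field: |A| = 9, |A ∩ B| = 8; needs |A ∩ B| > 8 — false.
(d) south field: |A| = 6, |A ∩ B| = 3; needs |A ∩ B| ≤ |A ∖ B| — true.
(e) central field: |A| = 9, |A ∩ B| = 5; needs |A ∩ B| ≤ |A ∖ B| — false.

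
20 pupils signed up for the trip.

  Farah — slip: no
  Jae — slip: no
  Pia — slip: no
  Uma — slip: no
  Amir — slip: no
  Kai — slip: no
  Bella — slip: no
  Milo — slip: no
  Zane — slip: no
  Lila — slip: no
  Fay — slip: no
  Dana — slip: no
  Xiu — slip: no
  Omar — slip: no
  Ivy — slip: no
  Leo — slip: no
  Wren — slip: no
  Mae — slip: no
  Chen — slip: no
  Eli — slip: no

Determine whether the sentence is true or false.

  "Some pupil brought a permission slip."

False

The determiner here denotes the relation: A ∩ B ≠ ∅ (|A ∩ B| ≥ 1).
|A| = 20, |A ∩ B| = 0, |A ∖ B| = 20.
So the statement is false.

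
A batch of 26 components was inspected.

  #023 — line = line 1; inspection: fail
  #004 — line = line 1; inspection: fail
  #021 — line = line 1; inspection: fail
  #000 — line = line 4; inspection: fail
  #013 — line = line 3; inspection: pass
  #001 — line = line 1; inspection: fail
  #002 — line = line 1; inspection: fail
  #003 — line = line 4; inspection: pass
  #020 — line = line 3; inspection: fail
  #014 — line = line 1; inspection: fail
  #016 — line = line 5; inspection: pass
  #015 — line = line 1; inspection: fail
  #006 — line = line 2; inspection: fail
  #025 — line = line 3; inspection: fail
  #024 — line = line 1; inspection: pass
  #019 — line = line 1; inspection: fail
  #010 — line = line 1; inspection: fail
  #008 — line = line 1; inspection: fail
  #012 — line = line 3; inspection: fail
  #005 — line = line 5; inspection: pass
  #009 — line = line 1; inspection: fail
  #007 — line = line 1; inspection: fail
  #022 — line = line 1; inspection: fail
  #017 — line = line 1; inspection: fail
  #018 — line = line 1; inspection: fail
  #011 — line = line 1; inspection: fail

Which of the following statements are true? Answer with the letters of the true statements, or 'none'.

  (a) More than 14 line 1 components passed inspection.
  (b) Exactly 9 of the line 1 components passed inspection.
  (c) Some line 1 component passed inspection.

(c)

|A| = 17, |A ∩ B| = 1, |A ∖ B| = 16.
(a) |A ∩ B| > 14: fails.
(b) |A ∩ B| = 9: fails.
(c) A ∩ B ≠ ∅ (|A ∩ B| ≥ 1): holds.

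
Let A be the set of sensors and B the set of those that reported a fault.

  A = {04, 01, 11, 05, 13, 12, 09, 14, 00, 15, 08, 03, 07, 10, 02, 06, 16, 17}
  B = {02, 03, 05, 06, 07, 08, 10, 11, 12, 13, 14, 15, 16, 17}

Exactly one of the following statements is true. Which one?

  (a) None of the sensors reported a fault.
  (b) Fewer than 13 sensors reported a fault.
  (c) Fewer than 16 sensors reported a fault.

(c)

|A| = 18, |A ∩ B| = 14, |A ∖ B| = 4.
(a) requires A ∩ B = ∅ (|A ∩ B| = 0): false.
(b) requires |A ∩ B| < 13: false.
(c) requires |A ∩ B| < 16: true.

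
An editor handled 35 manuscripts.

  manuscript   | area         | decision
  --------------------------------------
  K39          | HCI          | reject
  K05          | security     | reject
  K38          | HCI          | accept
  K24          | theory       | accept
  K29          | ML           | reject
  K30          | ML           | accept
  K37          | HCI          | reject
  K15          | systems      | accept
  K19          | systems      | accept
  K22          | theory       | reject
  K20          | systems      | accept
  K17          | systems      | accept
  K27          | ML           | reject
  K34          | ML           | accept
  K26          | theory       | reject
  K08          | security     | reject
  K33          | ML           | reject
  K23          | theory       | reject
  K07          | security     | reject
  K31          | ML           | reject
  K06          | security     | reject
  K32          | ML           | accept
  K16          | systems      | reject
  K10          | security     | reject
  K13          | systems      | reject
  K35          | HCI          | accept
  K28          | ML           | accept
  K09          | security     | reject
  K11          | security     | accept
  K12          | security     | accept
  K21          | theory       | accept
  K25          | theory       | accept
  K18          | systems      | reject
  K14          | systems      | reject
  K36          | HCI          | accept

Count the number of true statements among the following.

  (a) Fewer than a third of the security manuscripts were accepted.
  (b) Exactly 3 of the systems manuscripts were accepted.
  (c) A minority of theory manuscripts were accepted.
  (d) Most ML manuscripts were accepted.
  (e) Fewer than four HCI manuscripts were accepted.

(a) security: |A| = 8, |A ∩ B| = 2; needs |A ∩ B| / |A| < 1/3 — true.
(b) systems: |A| = 8, |A ∩ B| = 4; needs |A ∩ B| = 3 — false.
(c) theory: |A| = 6, |A ∩ B| = 3; needs |A ∩ B| < |A ∖ B| — false.
(d) ML: |A| = 8, |A ∩ B| = 4; needs |A ∩ B| > |A ∖ B| — false.
(e) HCI: |A| = 5, |A ∩ B| = 3; needs |A ∩ B| < 4 — true.

2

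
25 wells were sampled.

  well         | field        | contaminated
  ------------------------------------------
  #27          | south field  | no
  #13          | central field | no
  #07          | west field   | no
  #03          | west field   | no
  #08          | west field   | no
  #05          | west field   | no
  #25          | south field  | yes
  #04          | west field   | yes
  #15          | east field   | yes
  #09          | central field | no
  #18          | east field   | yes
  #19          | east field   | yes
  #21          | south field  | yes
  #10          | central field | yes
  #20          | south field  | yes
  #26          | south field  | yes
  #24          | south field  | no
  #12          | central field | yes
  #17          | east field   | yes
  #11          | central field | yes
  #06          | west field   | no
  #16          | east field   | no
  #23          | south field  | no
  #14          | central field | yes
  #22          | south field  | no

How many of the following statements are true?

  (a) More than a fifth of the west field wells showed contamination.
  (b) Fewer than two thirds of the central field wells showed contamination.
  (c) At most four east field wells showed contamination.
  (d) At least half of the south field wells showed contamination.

2

(a) west field: |A| = 6, |A ∩ B| = 1; needs |A ∩ B| / |A| > 1/5 — false.
(b) central field: |A| = 6, |A ∩ B| = 4; needs |A ∩ B| / |A| < 2/3 — false.
(c) east field: |A| = 5, |A ∩ B| = 4; needs |A ∩ B| ≤ 4 — true.
(d) south field: |A| = 8, |A ∩ B| = 4; needs |A ∩ B| ≥ |A ∖ B| — true.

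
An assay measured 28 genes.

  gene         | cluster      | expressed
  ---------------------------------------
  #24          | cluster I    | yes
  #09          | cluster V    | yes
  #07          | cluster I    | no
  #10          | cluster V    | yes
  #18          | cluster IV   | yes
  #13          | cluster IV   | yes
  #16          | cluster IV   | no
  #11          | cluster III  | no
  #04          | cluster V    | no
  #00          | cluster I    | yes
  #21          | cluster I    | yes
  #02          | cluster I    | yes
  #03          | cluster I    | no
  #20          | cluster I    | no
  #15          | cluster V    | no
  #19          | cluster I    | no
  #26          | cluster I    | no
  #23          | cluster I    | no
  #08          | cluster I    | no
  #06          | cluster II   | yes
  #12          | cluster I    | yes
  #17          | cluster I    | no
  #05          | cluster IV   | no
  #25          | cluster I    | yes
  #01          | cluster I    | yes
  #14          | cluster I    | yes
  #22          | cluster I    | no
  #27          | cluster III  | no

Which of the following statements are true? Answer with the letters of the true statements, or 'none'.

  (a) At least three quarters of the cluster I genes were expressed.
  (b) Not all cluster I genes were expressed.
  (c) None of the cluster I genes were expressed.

|A| = 17, |A ∩ B| = 8, |A ∖ B| = 9.
(a) |A ∩ B| / |A| ≥ 3/4: fails.
(b) A ⊄ B (|A ∖ B| ≥ 1): holds.
(c) A ∩ B = ∅ (|A ∩ B| = 0): fails.

(b)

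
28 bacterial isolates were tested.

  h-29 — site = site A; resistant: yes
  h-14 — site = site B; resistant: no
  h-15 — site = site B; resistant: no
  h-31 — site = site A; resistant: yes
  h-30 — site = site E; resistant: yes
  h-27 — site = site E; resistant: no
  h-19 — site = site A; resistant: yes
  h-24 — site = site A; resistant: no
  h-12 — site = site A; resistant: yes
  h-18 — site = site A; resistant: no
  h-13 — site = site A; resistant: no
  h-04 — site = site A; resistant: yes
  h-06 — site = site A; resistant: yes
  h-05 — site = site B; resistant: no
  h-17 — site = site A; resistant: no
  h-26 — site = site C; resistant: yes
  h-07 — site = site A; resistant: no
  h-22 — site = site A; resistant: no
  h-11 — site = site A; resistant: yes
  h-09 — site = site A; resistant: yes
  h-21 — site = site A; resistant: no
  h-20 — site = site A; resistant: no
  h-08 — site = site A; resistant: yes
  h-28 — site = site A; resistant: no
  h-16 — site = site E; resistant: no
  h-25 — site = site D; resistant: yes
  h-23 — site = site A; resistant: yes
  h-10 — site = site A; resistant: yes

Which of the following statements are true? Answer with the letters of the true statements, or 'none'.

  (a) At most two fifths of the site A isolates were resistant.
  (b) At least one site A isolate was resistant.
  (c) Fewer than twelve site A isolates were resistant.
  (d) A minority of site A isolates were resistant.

|A| = 20, |A ∩ B| = 11, |A ∖ B| = 9.
(a) |A ∩ B| / |A| ≤ 2/5: fails.
(b) A ∩ B ≠ ∅ (|A ∩ B| ≥ 1): holds.
(c) |A ∩ B| < 12: holds.
(d) |A ∩ B| < |A ∖ B|: fails.

(b), (c)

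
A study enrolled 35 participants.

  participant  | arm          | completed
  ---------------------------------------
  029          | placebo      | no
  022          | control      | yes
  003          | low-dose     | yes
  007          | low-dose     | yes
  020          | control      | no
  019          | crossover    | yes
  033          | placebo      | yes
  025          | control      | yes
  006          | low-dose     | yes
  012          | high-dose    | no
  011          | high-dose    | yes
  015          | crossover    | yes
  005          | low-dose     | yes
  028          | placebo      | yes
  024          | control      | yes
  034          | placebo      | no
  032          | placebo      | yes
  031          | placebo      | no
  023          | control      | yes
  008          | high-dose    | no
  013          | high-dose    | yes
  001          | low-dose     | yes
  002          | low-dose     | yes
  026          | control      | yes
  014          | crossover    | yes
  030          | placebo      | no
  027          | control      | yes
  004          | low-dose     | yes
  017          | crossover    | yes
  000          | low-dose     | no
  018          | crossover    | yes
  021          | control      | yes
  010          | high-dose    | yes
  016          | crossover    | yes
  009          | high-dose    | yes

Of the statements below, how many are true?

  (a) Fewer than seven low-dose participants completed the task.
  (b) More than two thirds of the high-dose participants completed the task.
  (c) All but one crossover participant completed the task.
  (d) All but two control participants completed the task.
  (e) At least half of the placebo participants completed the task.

0

(a) low-dose: |A| = 8, |A ∩ B| = 7; needs |A ∩ B| < 7 — false.
(b) high-dose: |A| = 6, |A ∩ B| = 4; needs |A ∩ B| / |A| > 2/3 — false.
(c) crossover: |A| = 6, |A ∩ B| = 6; needs |A ∖ B| = 1 — false.
(d) control: |A| = 8, |A ∩ B| = 7; needs |A ∖ B| = 2 — false.
(e) placebo: |A| = 7, |A ∩ B| = 3; needs |A ∩ B| ≥ |A ∖ B| — false.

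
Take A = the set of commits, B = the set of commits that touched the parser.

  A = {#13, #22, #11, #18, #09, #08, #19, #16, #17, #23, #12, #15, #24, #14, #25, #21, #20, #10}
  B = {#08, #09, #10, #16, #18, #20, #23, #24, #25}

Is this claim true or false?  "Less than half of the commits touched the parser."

False

'Less than half of the commits touched the parser' holds iff |A ∩ B| < |A ∖ B|.
|A| = 18, |A ∩ B| = 9, |A ∖ B| = 9.
9 = 9, so the statement is false.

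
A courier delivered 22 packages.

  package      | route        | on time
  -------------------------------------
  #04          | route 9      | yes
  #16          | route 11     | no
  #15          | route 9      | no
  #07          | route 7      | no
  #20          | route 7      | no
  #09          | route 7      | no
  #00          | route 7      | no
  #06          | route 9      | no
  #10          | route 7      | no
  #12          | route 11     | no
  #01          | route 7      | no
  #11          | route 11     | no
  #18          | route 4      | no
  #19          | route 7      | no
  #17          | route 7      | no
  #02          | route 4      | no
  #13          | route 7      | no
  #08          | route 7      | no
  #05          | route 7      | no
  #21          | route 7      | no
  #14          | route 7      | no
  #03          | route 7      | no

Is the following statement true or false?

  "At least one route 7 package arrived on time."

False

The determiner here denotes the relation: A ∩ B ≠ ∅ (|A ∩ B| ≥ 1).
A (the restrictor) = {#07, #20, #09, #00, #10, #01, #19, #17, #13, #08, #05, #21, #14, #03}, |A| = 14.
A ∩ B = {}, so |A ∩ B| = 0.
So the statement is false.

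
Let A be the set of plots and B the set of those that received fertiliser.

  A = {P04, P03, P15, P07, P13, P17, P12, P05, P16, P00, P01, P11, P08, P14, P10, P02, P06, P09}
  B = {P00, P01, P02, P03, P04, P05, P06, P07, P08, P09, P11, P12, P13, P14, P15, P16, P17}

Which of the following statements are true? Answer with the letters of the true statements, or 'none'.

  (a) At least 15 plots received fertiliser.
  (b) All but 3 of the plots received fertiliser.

(a)

|A| = 18, |A ∩ B| = 17, |A ∖ B| = 1.
(a) |A ∩ B| ≥ 15: holds.
(b) |A ∖ B| = 3: fails.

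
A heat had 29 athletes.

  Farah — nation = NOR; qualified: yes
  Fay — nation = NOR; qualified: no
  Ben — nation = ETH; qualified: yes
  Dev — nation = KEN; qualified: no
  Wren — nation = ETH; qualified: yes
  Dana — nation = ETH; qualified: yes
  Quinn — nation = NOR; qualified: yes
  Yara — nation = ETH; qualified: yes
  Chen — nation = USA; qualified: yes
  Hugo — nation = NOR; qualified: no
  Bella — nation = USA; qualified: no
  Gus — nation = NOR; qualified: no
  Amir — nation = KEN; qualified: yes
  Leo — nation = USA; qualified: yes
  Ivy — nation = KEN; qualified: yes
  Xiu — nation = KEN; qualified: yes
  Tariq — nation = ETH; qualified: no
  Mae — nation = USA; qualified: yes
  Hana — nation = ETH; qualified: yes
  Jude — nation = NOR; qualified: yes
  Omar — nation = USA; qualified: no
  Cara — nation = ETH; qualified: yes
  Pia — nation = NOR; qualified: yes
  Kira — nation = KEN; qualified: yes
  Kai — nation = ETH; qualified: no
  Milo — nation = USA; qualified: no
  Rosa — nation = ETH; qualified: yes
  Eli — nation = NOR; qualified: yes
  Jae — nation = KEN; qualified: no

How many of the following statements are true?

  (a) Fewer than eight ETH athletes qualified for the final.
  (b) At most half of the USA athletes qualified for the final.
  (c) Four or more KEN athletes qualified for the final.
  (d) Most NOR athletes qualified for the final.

(a) ETH: |A| = 9, |A ∩ B| = 7; needs |A ∩ B| < 8 — true.
(b) USA: |A| = 6, |A ∩ B| = 3; needs |A ∩ B| ≤ |A ∖ B| — true.
(c) KEN: |A| = 6, |A ∩ B| = 4; needs |A ∩ B| ≥ 4 — true.
(d) NOR: |A| = 8, |A ∩ B| = 5; needs |A ∩ B| > |A ∖ B| — true.

4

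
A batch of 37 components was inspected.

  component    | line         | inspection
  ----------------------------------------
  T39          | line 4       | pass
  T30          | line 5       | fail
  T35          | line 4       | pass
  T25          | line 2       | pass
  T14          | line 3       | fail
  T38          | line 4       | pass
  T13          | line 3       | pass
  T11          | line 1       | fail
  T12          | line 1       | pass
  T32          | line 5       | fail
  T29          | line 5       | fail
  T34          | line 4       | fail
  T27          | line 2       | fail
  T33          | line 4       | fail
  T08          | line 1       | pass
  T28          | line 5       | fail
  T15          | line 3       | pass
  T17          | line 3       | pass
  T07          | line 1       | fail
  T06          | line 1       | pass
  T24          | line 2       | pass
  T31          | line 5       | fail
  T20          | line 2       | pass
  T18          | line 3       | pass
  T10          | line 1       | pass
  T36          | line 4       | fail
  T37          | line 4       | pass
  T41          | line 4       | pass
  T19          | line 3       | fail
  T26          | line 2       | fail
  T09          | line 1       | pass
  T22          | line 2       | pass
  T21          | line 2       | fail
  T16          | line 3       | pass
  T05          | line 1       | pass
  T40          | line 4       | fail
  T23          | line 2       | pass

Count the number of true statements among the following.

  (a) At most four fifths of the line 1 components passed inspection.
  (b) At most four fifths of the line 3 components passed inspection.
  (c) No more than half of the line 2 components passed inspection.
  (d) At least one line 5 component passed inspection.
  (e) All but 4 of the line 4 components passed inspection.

3

(a) line 1: |A| = 8, |A ∩ B| = 6; needs |A ∩ B| / |A| ≤ 4/5 — true.
(b) line 3: |A| = 7, |A ∩ B| = 5; needs |A ∩ B| / |A| ≤ 4/5 — true.
(c) line 2: |A| = 8, |A ∩ B| = 5; needs |A ∩ B| ≤ |A ∖ B| — false.
(d) line 5: |A| = 5, |A ∩ B| = 0; needs A ∩ B ≠ ∅ (|A ∩ B| ≥ 1) — false.
(e) line 4: |A| = 9, |A ∩ B| = 5; needs |A ∖ B| = 4 — true.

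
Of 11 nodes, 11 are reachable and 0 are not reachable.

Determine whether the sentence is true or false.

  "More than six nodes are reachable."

The determiner here denotes the relation: |A ∩ B| > 6.
|A| = 11, |A ∩ B| = 11, |A ∖ B| = 0.
|A ∩ B| = 11, so the statement is true.

True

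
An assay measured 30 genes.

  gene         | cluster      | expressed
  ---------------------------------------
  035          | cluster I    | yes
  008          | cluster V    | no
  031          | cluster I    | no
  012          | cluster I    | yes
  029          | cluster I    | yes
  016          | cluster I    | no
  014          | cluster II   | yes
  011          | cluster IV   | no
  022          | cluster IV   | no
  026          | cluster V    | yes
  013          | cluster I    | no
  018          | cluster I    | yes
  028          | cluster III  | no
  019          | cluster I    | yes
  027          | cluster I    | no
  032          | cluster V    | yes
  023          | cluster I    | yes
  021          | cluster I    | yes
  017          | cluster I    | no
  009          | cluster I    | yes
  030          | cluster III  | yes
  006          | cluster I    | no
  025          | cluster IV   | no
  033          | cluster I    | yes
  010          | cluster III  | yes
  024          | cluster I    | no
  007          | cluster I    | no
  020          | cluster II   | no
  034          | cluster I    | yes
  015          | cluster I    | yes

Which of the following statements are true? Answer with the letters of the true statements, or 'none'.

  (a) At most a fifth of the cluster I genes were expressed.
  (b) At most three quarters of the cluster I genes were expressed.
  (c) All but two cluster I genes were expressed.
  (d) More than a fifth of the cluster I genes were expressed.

|A| = 19, |A ∩ B| = 11, |A ∖ B| = 8.
(a) |A ∩ B| / |A| ≤ 1/5: fails.
(b) |A ∩ B| / |A| ≤ 3/4: holds.
(c) |A ∖ B| = 2: fails.
(d) |A ∩ B| / |A| > 1/5: holds.

(b), (d)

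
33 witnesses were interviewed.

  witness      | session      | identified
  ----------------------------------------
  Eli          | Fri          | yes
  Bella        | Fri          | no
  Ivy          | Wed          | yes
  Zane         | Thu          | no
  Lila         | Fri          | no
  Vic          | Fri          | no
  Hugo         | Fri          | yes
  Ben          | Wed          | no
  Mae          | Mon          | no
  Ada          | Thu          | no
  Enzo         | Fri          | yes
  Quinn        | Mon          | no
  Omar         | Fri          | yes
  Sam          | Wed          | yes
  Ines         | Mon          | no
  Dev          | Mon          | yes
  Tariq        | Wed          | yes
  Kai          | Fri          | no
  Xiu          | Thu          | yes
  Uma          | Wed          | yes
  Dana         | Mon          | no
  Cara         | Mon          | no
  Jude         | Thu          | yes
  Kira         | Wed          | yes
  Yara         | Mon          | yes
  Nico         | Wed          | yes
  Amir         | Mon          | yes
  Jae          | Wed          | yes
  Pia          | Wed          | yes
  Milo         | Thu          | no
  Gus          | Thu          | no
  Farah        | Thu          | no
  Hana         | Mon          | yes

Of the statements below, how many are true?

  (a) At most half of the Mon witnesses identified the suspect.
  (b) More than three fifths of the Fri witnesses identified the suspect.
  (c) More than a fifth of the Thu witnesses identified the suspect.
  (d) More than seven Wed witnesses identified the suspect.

(a) Mon: |A| = 9, |A ∩ B| = 4; needs |A ∩ B| ≤ |A ∖ B| — true.
(b) Fri: |A| = 8, |A ∩ B| = 4; needs |A ∩ B| / |A| > 3/5 — false.
(c) Thu: |A| = 7, |A ∩ B| = 2; needs |A ∩ B| / |A| > 1/5 — true.
(d) Wed: |A| = 9, |A ∩ B| = 8; needs |A ∩ B| > 7 — true.

3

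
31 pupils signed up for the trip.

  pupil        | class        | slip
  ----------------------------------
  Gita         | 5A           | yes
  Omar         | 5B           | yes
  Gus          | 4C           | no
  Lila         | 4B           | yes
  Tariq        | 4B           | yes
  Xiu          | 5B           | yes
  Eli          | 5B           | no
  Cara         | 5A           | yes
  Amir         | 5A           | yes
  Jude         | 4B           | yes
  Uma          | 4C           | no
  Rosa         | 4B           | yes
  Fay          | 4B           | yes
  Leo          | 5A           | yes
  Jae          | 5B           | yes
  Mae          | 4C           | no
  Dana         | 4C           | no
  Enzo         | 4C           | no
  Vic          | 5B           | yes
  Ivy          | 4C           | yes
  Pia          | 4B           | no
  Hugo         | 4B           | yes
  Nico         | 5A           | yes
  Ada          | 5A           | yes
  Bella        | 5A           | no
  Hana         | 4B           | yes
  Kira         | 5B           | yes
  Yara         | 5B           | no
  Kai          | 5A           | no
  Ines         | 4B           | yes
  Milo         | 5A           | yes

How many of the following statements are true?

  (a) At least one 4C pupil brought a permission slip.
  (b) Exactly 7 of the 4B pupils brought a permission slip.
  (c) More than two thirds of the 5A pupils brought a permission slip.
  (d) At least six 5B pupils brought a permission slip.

2

(a) 4C: |A| = 6, |A ∩ B| = 1; needs A ∩ B ≠ ∅ (|A ∩ B| ≥ 1) — true.
(b) 4B: |A| = 9, |A ∩ B| = 8; needs |A ∩ B| = 7 — false.
(c) 5A: |A| = 9, |A ∩ B| = 7; needs |A ∩ B| / |A| > 2/3 — true.
(d) 5B: |A| = 7, |A ∩ B| = 5; needs |A ∩ B| ≥ 6 — false.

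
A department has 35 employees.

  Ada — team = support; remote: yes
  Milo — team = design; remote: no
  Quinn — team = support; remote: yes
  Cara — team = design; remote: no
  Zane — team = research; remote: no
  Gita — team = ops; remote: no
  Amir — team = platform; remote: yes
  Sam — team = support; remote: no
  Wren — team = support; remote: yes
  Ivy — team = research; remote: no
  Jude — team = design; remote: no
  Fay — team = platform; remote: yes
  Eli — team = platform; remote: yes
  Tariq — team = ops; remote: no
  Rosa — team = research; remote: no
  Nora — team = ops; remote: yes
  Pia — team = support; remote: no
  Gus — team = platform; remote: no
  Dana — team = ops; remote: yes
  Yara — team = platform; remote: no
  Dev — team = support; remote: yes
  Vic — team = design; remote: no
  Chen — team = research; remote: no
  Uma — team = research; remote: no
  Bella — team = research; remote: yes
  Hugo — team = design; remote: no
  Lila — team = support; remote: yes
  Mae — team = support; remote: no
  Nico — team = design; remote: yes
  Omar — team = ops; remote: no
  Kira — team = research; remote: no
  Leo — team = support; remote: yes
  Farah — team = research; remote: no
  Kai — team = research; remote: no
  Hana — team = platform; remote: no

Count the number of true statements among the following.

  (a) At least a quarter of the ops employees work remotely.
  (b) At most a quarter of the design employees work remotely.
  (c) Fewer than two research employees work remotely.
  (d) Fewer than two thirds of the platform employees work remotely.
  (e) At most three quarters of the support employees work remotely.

(a) ops: |A| = 5, |A ∩ B| = 2; needs |A ∩ B| / |A| ≥ 1/4 — true.
(b) design: |A| = 6, |A ∩ B| = 1; needs |A ∩ B| / |A| ≤ 1/4 — true.
(c) research: |A| = 9, |A ∩ B| = 1; needs |A ∩ B| < 2 — true.
(d) platform: |A| = 6, |A ∩ B| = 3; needs |A ∩ B| / |A| < 2/3 — true.
(e) support: |A| = 9, |A ∩ B| = 6; needs |A ∩ B| / |A| ≤ 3/4 — true.

5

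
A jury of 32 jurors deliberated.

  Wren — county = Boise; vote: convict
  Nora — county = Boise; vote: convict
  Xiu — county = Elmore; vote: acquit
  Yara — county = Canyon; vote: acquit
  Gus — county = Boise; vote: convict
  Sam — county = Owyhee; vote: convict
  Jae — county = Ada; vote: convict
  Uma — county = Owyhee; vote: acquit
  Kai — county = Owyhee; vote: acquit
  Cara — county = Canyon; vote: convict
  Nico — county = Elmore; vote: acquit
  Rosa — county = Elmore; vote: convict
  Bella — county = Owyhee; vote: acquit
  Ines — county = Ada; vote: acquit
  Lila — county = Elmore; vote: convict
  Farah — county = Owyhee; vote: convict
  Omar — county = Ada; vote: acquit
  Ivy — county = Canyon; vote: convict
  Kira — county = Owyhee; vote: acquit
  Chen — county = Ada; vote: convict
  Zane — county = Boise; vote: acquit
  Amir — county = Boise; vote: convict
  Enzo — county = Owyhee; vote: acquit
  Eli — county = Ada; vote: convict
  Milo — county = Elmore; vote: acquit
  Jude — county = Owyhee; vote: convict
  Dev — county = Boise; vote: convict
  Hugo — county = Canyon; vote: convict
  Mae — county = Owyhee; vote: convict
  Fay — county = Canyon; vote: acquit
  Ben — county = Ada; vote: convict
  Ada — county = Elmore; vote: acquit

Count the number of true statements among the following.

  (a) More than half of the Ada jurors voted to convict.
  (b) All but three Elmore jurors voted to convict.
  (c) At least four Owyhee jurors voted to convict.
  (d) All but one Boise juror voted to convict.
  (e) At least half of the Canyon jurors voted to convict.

(a) Ada: |A| = 6, |A ∩ B| = 4; needs |A ∩ B| > |A ∖ B| — true.
(b) Elmore: |A| = 6, |A ∩ B| = 2; needs |A ∖ B| = 3 — false.
(c) Owyhee: |A| = 9, |A ∩ B| = 4; needs |A ∩ B| ≥ 4 — true.
(d) Boise: |A| = 6, |A ∩ B| = 5; needs |A ∖ B| = 1 — true.
(e) Canyon: |A| = 5, |A ∩ B| = 3; needs |A ∩ B| ≥ |A ∖ B| — true.

4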